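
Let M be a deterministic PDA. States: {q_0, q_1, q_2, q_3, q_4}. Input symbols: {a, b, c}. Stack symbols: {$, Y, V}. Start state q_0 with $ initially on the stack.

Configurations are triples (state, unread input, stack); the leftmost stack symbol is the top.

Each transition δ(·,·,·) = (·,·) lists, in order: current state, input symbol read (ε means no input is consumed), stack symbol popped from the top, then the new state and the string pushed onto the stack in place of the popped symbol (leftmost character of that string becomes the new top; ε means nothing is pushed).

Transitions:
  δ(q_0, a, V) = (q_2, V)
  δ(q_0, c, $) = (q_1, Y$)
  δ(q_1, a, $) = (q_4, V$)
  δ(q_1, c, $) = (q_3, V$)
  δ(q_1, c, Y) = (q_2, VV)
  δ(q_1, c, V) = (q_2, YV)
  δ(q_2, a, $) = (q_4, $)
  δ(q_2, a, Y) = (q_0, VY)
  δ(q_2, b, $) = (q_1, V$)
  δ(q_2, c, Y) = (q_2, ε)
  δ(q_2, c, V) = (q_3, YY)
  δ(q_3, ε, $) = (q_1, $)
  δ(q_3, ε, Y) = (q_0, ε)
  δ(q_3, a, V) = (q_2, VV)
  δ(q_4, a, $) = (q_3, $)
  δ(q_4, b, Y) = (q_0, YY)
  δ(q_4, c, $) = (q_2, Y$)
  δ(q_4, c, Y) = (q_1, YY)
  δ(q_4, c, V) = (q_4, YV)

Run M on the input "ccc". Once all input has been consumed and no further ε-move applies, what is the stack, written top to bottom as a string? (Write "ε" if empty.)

(q_0, ccc, $)
  read c, top $: go to q_1, push Y$ → (q_1, cc, Y$)
  read c, top Y: go to q_2, push VV → (q_2, c, VV$)
  read c, top V: go to q_3, push YY → (q_3, ε, YYV$)
  ε-move, top Y: go to q_0, push ε → (q_0, ε, YV$)
All input consumed in state q_0 with stack YV$.

YV$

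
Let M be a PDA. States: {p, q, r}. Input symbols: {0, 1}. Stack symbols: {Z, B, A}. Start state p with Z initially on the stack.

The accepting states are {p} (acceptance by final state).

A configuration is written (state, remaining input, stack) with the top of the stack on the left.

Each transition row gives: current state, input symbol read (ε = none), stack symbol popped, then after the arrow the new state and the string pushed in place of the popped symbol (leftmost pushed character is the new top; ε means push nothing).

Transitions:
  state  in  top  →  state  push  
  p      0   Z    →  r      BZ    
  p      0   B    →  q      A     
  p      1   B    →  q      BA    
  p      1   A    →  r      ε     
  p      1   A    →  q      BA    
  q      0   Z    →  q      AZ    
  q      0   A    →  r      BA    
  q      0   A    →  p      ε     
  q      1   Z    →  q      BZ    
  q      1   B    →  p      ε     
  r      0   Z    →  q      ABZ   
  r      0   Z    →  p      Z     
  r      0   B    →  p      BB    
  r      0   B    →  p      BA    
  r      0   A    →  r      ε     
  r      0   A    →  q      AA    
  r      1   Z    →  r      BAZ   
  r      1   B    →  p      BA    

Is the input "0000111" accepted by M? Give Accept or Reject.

Accept

One accepting computation: (p, 0000111, Z) ⊢ (r, 000111, BZ) ⊢ (p, 00111, BBZ) ⊢ (q, 0111, ABZ) ⊢ (r, 111, BABZ) ⊢ (p, 11, BAABZ) ⊢ (q, 1, BAAABZ) ⊢ (p, ε, AAABZ)
All input consumed and state p ∈ F.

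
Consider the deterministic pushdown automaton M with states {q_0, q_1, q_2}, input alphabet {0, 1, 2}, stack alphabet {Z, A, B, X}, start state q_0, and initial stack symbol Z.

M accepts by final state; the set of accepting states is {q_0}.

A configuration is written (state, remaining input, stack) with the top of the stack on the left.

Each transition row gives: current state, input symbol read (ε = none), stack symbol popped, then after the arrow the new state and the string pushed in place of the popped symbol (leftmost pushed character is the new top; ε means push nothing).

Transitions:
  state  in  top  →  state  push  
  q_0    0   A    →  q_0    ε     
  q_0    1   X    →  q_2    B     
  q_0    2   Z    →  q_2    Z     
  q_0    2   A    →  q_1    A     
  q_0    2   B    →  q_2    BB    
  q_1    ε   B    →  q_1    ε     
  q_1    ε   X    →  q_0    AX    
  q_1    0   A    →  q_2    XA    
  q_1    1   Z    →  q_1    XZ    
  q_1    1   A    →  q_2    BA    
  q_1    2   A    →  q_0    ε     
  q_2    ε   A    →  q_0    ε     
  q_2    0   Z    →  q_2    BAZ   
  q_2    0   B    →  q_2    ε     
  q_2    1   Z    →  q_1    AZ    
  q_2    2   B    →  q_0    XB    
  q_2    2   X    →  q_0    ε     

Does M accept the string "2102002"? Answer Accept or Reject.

(q_0, 2102002, Z) ⊢ (q_2, 102002, Z) ⊢ (q_1, 02002, AZ) ⊢ (q_2, 2002, XAZ) ⊢ (q_0, 002, AZ) ⊢ (q_0, 02, Z)
No transition applies at (q_0, 02, Z); input not fully consumed.

Reject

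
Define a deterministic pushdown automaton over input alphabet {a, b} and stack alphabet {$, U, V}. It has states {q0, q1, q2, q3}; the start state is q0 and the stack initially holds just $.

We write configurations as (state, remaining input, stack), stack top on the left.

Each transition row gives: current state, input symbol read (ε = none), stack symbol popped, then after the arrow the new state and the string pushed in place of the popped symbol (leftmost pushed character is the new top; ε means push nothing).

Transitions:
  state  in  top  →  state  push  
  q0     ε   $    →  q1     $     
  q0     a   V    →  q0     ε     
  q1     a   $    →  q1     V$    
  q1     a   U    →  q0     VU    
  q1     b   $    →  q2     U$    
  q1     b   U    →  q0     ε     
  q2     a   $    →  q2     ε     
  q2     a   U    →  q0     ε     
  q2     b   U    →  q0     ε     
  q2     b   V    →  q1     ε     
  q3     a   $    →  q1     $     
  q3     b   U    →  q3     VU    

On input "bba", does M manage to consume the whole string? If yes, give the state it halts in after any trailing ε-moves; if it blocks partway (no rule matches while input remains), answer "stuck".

(q0, bba, $) ⊢ (q1, bba, $) ⊢ (q2, ba, U$) ⊢ (q0, a, $) ⊢ (q1, a, $) ⊢ (q1, ε, V$)
All input consumed; M is in state q1.

q1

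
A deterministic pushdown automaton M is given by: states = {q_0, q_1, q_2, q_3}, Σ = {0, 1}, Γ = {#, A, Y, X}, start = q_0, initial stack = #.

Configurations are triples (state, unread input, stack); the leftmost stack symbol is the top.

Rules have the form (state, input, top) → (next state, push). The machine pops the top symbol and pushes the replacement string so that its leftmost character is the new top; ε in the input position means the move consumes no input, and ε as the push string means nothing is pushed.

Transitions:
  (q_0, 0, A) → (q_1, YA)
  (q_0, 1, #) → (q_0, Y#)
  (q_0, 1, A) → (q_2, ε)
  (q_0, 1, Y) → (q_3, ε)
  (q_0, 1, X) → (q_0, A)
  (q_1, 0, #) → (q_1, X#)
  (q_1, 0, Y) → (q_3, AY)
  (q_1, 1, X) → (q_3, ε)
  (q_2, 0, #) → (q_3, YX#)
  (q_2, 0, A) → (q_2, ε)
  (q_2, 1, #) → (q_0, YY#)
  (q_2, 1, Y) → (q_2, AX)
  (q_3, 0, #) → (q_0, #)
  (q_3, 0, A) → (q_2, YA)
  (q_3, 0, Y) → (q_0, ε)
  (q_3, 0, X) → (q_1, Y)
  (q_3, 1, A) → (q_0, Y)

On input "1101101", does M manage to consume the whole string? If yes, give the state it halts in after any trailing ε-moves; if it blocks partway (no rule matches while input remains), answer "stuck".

(q_0, 1101101, #) ⊢ (q_0, 101101, Y#) ⊢ (q_3, 01101, #) ⊢ (q_0, 1101, #) ⊢ (q_0, 101, Y#) ⊢ (q_3, 01, #) ⊢ (q_0, 1, #) ⊢ (q_0, ε, Y#)
All input consumed; M is in state q_0.

q_0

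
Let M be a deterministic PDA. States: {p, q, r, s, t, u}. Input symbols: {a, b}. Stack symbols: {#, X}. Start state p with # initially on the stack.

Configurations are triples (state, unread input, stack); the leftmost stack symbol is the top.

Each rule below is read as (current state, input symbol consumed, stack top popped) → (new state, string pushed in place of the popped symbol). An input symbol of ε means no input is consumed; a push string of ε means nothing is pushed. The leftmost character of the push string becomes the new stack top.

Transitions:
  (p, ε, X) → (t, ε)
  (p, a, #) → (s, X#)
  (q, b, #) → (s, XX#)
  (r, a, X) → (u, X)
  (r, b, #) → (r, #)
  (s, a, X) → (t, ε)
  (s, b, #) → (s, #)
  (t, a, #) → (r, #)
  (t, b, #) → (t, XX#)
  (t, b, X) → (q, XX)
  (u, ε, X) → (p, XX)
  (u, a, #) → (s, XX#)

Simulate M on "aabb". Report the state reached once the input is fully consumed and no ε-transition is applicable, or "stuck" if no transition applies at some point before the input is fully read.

q

(p, aabb, #) ⊢ (s, abb, X#) ⊢ (t, bb, #) ⊢ (t, b, XX#) ⊢ (q, ε, XXX#)
All input consumed; M is in state q.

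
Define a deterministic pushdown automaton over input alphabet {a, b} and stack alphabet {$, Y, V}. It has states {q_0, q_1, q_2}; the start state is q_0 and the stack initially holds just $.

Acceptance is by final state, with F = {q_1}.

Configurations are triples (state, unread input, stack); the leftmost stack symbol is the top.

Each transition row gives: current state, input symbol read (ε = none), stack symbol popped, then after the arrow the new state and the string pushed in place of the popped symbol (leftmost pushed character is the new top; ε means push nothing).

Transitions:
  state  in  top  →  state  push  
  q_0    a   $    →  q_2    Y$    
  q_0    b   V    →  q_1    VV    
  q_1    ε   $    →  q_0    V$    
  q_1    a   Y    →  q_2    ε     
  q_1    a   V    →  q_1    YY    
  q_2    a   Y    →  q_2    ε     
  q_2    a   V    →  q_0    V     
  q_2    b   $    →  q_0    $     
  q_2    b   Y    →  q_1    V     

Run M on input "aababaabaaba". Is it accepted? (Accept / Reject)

Accept

(q_0, aababaabaaba, $)
  read a, top $: go to q_2, push Y$ → (q_2, ababaabaaba, Y$)
  read a, top Y: go to q_2, push ε → (q_2, babaabaaba, $)
  read b, top $: go to q_0, push $ → (q_0, abaabaaba, $)
  read a, top $: go to q_2, push Y$ → (q_2, baabaaba, Y$)
  read b, top Y: go to q_1, push V → (q_1, aabaaba, V$)
  read a, top V: go to q_1, push YY → (q_1, abaaba, YY$)
  read a, top Y: go to q_2, push ε → (q_2, baaba, Y$)
  read b, top Y: go to q_1, push V → (q_1, aaba, V$)
  read a, top V: go to q_1, push YY → (q_1, aba, YY$)
  read a, top Y: go to q_2, push ε → (q_2, ba, Y$)
  read b, top Y: go to q_1, push V → (q_1, a, V$)
  read a, top V: go to q_1, push YY → (q_1, ε, YY$)
All input consumed; state q_1 ∈ F.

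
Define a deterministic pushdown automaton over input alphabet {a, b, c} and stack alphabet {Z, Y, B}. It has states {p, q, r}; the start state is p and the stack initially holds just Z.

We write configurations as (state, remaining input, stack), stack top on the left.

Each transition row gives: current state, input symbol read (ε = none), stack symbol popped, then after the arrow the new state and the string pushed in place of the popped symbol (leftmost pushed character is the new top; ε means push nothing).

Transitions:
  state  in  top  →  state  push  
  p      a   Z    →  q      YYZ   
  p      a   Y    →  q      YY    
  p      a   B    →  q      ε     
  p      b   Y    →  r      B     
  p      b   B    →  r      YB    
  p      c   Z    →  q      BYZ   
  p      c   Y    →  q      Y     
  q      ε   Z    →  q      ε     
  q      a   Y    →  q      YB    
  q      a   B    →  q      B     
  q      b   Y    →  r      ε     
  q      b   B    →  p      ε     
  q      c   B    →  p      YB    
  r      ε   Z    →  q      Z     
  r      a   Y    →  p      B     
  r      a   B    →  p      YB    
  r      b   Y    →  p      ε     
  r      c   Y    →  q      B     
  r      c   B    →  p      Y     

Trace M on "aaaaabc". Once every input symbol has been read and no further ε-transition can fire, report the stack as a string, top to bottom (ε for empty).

YBBBYZ

(p, aaaaabc, Z) ⊢ (q, aaaabc, YYZ) ⊢ (q, aaabc, YBYZ) ⊢ (q, aabc, YBBYZ) ⊢ (q, abc, YBBBYZ) ⊢ (q, bc, YBBBBYZ) ⊢ (r, c, BBBBYZ) ⊢ (p, ε, YBBBYZ)
All input consumed in state p with stack YBBBYZ.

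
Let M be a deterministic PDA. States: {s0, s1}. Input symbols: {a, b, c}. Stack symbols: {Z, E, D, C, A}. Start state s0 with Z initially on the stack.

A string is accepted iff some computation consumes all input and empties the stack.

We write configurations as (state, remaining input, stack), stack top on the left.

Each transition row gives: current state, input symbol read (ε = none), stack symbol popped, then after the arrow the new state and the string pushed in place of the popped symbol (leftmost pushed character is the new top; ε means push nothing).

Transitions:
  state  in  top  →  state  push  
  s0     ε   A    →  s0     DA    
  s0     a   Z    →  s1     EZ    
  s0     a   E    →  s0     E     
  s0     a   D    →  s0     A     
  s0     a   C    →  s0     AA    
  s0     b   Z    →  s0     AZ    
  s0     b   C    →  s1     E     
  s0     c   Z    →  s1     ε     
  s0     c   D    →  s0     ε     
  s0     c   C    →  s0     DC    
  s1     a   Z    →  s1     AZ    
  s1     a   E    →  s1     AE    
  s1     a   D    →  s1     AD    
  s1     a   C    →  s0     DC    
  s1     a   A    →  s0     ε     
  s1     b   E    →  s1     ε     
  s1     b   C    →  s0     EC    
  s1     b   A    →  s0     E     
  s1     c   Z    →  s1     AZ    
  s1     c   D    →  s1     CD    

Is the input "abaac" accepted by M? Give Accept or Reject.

(s0, abaac, Z) ⊢ (s1, baac, EZ) ⊢ (s1, aac, Z) ⊢ (s1, ac, AZ) ⊢ (s0, c, Z) ⊢ (s1, ε, ε)
All input consumed and the stack is empty.

Accept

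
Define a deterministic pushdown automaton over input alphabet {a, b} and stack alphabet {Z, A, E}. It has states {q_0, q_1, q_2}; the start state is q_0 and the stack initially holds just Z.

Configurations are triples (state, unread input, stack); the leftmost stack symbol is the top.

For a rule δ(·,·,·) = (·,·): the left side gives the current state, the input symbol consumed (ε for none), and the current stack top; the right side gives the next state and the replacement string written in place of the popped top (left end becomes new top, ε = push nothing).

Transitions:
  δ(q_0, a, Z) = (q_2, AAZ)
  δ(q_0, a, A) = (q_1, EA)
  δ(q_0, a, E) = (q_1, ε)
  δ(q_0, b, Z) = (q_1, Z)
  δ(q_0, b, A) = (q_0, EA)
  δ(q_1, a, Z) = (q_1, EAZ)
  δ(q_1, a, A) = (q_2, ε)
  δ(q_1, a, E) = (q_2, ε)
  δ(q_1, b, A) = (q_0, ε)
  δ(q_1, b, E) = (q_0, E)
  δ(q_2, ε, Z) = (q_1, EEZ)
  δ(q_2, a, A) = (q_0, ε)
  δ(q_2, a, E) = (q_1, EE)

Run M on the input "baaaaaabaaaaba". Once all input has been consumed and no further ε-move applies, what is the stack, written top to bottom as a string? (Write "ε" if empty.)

(q_0, baaaaaabaaaaba, Z) ⊢ (q_1, aaaaaabaaaaba, Z) ⊢ (q_1, aaaaabaaaaba, EAZ) ⊢ (q_2, aaaabaaaaba, AZ) ⊢ (q_0, aaabaaaaba, Z) ⊢ (q_2, aabaaaaba, AAZ) ⊢ (q_0, abaaaaba, AZ) ⊢ (q_1, baaaaba, EAZ) ⊢ (q_0, aaaaba, EAZ) ⊢ (q_1, aaaba, AZ) ⊢ (q_2, aaba, Z) ⊢ (q_1, aaba, EEZ) ⊢ (q_2, aba, EZ) ⊢ (q_1, ba, EEZ) ⊢ (q_0, a, EEZ) ⊢ (q_1, ε, EZ)
All input consumed in state q_1 with stack EZ.

EZ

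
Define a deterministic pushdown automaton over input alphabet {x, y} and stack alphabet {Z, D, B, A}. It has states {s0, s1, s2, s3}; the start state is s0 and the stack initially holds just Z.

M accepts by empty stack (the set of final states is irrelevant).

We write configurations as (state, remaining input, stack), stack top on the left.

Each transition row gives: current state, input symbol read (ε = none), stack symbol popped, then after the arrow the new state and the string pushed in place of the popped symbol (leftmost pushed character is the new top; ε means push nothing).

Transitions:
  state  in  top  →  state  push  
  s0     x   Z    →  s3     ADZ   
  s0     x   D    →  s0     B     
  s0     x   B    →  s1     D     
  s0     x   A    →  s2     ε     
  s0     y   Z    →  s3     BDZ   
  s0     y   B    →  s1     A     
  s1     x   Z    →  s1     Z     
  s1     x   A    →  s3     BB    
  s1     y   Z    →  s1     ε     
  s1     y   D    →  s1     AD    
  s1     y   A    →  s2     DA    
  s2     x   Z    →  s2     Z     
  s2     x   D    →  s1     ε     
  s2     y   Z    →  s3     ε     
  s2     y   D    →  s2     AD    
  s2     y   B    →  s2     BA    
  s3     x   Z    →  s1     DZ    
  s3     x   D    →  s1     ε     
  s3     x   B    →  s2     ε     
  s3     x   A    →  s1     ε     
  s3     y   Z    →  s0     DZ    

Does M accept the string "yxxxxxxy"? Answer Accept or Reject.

(s0, yxxxxxxy, Z) ⊢ (s3, xxxxxxy, BDZ) ⊢ (s2, xxxxxy, DZ) ⊢ (s1, xxxxy, Z) ⊢ (s1, xxxy, Z) ⊢ (s1, xxy, Z) ⊢ (s1, xy, Z) ⊢ (s1, y, Z) ⊢ (s1, ε, ε)
All input consumed and the stack is empty.

Accept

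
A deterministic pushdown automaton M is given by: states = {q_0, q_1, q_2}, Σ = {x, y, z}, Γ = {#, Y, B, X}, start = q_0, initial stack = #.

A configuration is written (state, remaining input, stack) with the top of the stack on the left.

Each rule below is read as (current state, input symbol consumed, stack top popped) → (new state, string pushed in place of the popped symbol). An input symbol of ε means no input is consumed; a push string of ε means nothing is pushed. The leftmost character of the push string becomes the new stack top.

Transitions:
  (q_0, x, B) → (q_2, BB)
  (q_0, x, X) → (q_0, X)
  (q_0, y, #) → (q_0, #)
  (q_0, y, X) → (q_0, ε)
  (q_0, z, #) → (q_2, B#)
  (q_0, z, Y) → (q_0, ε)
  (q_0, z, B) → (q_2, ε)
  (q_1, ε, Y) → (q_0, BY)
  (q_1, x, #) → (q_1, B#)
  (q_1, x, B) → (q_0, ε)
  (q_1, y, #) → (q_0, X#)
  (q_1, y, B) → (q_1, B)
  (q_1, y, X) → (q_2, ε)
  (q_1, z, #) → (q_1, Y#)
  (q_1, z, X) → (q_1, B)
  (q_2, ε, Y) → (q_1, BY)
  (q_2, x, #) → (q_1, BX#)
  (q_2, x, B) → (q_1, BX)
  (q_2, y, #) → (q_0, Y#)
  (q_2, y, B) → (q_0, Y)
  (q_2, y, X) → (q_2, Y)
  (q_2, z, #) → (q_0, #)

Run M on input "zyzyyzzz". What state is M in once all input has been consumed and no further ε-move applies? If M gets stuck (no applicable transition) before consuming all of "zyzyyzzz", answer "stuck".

stuck

(q_0, zyzyyzzz, #)
  read z, top #: go to q_2, push B# → (q_2, yzyyzzz, B#)
  read y, top B: go to q_0, push Y → (q_0, zyyzzz, Y#)
  read z, top Y: go to q_0, push ε → (q_0, yyzzz, #)
  read y, top #: go to q_0, push # → (q_0, yzzz, #)
  read y, top #: go to q_0, push # → (q_0, zzz, #)
  read z, top #: go to q_2, push B# → (q_2, zz, B#)
No transition for (q_2, z, top B); M blocks with input zz remaining.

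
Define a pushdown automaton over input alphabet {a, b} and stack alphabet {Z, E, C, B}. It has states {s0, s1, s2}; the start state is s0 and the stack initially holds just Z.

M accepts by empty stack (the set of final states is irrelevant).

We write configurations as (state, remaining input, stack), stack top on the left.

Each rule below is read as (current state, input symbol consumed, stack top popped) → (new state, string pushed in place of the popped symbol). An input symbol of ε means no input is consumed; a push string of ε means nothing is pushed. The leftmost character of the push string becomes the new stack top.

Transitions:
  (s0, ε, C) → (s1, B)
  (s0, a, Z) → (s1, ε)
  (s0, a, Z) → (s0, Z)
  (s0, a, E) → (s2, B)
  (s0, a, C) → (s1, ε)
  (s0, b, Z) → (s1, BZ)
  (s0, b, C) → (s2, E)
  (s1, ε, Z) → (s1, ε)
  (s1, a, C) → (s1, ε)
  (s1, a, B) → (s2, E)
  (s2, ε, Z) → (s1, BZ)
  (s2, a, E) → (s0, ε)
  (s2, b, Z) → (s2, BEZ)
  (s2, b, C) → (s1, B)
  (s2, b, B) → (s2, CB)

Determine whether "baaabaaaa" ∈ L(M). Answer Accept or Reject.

Accept

One accepting computation: (s0, baaabaaaa, Z) ⊢ (s1, aaabaaaa, BZ) ⊢ (s2, aabaaaa, EZ) ⊢ (s0, abaaaa, Z) ⊢ (s0, baaaa, Z) ⊢ (s1, aaaa, BZ) ⊢ (s2, aaa, EZ) ⊢ (s0, aa, Z) ⊢ (s0, a, Z) ⊢ (s1, ε, ε)
All input consumed and the stack is empty.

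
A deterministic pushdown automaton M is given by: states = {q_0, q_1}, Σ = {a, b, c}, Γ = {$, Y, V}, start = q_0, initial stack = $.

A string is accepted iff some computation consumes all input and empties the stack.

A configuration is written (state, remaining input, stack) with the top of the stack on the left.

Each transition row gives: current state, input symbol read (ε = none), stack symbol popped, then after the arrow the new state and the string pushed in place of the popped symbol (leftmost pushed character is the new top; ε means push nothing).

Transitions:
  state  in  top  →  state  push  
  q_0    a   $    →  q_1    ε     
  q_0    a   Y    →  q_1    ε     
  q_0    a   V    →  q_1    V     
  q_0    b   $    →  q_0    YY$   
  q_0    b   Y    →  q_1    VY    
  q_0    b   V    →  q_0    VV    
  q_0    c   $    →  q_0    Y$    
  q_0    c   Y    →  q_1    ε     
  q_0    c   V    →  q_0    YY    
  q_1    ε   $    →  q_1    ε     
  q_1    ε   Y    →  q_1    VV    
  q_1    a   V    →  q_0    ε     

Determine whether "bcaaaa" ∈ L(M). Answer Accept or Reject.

Accept

(q_0, bcaaaa, $)
  read b, top $: go to q_0, push YY$ → (q_0, caaaa, YY$)
  read c, top Y: go to q_1, push ε → (q_1, aaaa, Y$)
  ε-move, top Y: go to q_1, push VV → (q_1, aaaa, VV$)
  read a, top V: go to q_0, push ε → (q_0, aaa, V$)
  read a, top V: go to q_1, push V → (q_1, aa, V$)
  read a, top V: go to q_0, push ε → (q_0, a, $)
  read a, top $: go to q_1, push ε → (q_1, ε, ε)
All input consumed and the stack is empty.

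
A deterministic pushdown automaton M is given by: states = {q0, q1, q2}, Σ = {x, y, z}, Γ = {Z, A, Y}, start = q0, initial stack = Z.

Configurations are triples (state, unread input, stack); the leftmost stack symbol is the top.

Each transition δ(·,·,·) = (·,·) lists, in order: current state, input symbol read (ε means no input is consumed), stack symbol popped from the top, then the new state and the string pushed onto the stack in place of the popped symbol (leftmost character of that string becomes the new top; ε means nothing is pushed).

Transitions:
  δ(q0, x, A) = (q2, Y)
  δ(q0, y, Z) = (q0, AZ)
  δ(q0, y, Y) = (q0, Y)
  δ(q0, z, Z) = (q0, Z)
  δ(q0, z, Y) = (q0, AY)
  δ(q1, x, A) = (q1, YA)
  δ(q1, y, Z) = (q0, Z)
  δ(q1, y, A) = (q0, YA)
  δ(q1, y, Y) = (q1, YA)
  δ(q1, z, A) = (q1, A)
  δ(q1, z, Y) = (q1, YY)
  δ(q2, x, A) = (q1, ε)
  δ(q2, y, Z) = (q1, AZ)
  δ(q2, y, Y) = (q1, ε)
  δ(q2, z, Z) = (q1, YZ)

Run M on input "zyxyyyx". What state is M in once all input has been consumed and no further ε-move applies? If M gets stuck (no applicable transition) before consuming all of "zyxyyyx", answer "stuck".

(q0, zyxyyyx, Z)
  read z, top Z: go to q0, push Z → (q0, yxyyyx, Z)
  read y, top Z: go to q0, push AZ → (q0, xyyyx, AZ)
  read x, top A: go to q2, push Y → (q2, yyyx, YZ)
  read y, top Y: go to q1, push ε → (q1, yyx, Z)
  read y, top Z: go to q0, push Z → (q0, yx, Z)
  read y, top Z: go to q0, push AZ → (q0, x, AZ)
  read x, top A: go to q2, push Y → (q2, ε, YZ)
All input consumed; M is in state q2.

q2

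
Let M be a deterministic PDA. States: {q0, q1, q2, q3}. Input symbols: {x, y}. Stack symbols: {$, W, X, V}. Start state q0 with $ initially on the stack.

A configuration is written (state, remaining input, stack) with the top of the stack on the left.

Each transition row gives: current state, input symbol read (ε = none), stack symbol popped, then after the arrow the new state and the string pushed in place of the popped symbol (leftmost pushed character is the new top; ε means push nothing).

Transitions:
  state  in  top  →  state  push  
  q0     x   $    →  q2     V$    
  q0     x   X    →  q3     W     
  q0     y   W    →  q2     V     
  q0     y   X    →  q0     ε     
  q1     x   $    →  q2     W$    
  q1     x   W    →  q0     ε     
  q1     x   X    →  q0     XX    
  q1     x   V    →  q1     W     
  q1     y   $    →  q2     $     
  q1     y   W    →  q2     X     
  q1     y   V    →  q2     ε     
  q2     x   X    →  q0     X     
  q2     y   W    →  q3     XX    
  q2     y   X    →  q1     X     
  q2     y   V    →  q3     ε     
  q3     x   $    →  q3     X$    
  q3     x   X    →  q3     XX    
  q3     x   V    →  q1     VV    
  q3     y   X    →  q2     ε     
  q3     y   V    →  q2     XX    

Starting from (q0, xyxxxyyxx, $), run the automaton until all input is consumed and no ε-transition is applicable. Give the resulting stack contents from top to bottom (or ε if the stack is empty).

(q0, xyxxxyyxx, $)
  read x, top $: go to q2, push V$ → (q2, yxxxyyxx, V$)
  read y, top V: go to q3, push ε → (q3, xxxyyxx, $)
  read x, top $: go to q3, push X$ → (q3, xxyyxx, X$)
  read x, top X: go to q3, push XX → (q3, xyyxx, XX$)
  read x, top X: go to q3, push XX → (q3, yyxx, XXX$)
  read y, top X: go to q2, push ε → (q2, yxx, XX$)
  read y, top X: go to q1, push X → (q1, xx, XX$)
  read x, top X: go to q0, push XX → (q0, x, XXX$)
  read x, top X: go to q3, push W → (q3, ε, WXX$)
All input consumed in state q3 with stack WXX$.

WXX$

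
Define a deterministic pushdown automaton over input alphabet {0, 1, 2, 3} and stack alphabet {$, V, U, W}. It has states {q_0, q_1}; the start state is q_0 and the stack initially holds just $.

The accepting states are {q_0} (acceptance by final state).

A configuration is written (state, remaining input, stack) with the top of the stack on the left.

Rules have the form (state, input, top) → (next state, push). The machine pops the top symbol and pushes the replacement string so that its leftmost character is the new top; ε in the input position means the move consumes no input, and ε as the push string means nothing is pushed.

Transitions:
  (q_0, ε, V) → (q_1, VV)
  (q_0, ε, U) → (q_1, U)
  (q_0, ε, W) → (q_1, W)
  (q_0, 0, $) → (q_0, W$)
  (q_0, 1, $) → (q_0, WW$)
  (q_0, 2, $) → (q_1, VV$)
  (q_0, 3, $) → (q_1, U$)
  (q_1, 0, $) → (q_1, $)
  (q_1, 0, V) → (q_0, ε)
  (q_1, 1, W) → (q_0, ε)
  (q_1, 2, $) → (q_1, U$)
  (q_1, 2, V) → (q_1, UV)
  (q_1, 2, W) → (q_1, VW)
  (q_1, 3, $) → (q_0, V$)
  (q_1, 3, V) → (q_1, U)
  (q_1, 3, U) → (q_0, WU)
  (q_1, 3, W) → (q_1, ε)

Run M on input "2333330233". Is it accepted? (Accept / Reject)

Reject

(q_0, 2333330233, $) ⊢ (q_1, 333330233, VV$) ⊢ (q_1, 33330233, UV$) ⊢ (q_0, 3330233, WUV$) ⊢ (q_1, 3330233, WUV$) ⊢ (q_1, 330233, UV$) ⊢ (q_0, 30233, WUV$) ⊢ (q_1, 30233, WUV$) ⊢ (q_1, 0233, UV$)
No transition applies at (q_1, 0233, UV$); input not fully consumed.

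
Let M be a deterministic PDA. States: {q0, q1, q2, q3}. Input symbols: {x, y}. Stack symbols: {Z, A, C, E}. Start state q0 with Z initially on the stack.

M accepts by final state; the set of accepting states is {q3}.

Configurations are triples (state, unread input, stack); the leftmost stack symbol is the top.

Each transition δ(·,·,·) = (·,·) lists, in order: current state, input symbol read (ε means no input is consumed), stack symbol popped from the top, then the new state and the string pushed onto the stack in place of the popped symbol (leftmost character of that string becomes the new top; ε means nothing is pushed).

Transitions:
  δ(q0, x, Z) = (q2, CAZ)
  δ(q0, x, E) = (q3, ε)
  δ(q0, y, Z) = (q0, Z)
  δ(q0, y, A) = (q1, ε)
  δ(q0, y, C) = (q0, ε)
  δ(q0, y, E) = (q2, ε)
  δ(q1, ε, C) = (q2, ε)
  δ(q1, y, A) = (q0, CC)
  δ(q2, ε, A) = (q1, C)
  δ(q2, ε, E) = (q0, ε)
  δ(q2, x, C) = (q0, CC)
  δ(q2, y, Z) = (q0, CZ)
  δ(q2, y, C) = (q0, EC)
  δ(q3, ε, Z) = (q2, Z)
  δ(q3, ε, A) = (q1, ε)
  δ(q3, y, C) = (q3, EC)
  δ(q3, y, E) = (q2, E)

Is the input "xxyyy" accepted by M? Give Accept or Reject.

(q0, xxyyy, Z) ⊢ (q2, xyyy, CAZ) ⊢ (q0, yyy, CCAZ) ⊢ (q0, yy, CAZ) ⊢ (q0, y, AZ) ⊢ (q1, ε, Z)
All input consumed; state q1 ∉ F and no further ε-move applies.

Reject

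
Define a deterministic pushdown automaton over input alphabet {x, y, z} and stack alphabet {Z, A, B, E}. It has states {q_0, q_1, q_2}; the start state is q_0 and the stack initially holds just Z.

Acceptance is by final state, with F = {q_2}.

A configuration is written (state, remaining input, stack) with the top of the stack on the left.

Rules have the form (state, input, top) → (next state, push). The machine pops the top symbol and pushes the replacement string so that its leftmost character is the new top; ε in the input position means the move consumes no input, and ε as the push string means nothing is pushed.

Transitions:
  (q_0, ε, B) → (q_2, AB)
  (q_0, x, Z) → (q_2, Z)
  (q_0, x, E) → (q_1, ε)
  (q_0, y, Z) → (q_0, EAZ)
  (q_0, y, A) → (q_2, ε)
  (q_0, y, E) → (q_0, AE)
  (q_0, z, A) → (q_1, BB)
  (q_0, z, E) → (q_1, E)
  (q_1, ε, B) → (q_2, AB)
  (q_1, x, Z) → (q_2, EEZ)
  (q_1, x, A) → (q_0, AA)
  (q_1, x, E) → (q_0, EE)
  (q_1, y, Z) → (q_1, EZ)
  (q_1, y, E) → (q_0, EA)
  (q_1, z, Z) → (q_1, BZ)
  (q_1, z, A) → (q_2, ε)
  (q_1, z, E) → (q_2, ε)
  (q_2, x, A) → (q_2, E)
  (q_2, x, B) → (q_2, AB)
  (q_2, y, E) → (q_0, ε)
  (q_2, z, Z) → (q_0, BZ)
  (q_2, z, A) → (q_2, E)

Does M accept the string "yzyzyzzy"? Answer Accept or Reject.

(q_0, yzyzyzzy, Z)
  read y, top Z: go to q_0, push EAZ → (q_0, zyzyzzy, EAZ)
  read z, top E: go to q_1, push E → (q_1, yzyzzy, EAZ)
  read y, top E: go to q_0, push EA → (q_0, zyzzy, EAAZ)
  read z, top E: go to q_1, push E → (q_1, yzzy, EAAZ)
  read y, top E: go to q_0, push EA → (q_0, zzy, EAAAZ)
  read z, top E: go to q_1, push E → (q_1, zy, EAAAZ)
  read z, top E: go to q_2, push ε → (q_2, y, AAAZ)
No transition applies at (q_2, y, AAAZ); input not fully consumed.

Reject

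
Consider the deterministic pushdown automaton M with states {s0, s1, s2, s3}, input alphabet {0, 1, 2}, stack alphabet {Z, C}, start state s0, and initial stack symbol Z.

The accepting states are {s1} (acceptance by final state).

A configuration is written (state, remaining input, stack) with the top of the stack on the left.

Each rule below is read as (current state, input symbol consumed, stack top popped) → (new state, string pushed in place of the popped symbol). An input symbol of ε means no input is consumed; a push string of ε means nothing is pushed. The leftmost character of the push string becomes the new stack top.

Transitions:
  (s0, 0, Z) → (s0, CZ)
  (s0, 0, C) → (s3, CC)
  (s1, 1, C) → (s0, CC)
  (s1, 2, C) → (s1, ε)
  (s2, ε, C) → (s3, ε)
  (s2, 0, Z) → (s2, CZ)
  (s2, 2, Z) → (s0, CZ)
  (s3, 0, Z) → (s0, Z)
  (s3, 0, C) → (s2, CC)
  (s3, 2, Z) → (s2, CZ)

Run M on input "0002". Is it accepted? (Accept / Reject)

(s0, 0002, Z)
  read 0, top Z: go to s0, push CZ → (s0, 002, CZ)
  read 0, top C: go to s3, push CC → (s3, 02, CCZ)
  read 0, top C: go to s2, push CC → (s2, 2, CCCZ)
  ε-move, top C: go to s3, push ε → (s3, 2, CCZ)
No transition applies at (s3, 2, CCZ); input not fully consumed.

Reject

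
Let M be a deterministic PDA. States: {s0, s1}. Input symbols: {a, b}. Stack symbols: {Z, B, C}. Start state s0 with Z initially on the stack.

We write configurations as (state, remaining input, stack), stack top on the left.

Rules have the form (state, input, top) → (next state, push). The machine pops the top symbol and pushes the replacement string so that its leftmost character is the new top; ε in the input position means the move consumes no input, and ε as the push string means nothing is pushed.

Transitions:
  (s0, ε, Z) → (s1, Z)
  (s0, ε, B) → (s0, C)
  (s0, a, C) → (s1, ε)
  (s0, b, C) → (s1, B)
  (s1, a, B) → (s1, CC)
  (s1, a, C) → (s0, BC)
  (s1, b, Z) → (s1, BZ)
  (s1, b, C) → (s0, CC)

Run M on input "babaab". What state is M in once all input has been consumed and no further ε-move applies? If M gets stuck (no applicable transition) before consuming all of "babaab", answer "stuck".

s1

(s0, babaab, Z) ⊢ (s1, babaab, Z) ⊢ (s1, abaab, BZ) ⊢ (s1, baab, CCZ) ⊢ (s0, aab, CCCZ) ⊢ (s1, ab, CCZ) ⊢ (s0, b, BCCZ) ⊢ (s0, b, CCCZ) ⊢ (s1, ε, BCCZ)
All input consumed; M is in state s1.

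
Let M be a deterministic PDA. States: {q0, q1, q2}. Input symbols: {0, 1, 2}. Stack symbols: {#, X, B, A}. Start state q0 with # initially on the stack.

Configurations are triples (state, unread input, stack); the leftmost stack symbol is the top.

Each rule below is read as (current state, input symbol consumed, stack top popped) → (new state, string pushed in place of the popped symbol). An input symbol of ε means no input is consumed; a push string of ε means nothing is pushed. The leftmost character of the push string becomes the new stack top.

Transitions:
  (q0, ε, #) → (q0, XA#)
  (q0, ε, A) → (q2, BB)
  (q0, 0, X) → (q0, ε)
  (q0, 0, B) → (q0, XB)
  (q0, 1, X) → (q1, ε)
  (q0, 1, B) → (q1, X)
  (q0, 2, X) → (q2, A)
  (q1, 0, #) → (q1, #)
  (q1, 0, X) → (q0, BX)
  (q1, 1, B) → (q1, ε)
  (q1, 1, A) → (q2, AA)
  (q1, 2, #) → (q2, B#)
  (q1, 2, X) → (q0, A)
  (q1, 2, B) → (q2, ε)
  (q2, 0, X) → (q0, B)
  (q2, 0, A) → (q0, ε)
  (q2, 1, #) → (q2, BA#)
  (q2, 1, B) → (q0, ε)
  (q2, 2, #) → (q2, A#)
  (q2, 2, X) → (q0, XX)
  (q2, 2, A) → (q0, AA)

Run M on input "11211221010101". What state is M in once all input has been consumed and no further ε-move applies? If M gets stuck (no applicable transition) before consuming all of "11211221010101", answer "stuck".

(q0, 11211221010101, #) ⊢ (q0, 11211221010101, XA#) ⊢ (q1, 1211221010101, A#) ⊢ (q2, 211221010101, AA#) ⊢ (q0, 11221010101, AAA#) ⊢ (q2, 11221010101, BBAA#) ⊢ (q0, 1221010101, BAA#) ⊢ (q1, 221010101, XAA#) ⊢ (q0, 21010101, AAA#) ⊢ (q2, 21010101, BBAA#)
No transition for (q2, 2, top B); M blocks with input 21010101 remaining.

stuck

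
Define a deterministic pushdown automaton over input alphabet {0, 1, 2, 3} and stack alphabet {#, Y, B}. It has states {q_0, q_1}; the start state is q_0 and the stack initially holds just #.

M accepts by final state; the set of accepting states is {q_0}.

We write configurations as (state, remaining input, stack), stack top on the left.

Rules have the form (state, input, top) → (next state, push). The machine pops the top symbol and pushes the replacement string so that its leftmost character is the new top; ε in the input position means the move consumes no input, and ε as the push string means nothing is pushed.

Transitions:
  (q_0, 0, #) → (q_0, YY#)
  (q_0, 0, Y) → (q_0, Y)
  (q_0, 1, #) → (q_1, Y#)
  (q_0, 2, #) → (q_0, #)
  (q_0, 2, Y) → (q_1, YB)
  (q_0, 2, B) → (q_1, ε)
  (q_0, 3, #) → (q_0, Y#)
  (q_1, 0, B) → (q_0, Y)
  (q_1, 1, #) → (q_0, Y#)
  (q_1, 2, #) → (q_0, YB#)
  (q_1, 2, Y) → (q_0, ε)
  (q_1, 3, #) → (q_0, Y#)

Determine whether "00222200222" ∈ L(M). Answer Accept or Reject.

Reject

(q_0, 00222200222, #) ⊢ (q_0, 0222200222, YY#) ⊢ (q_0, 222200222, YY#) ⊢ (q_1, 22200222, YBY#) ⊢ (q_0, 2200222, BY#) ⊢ (q_1, 200222, Y#) ⊢ (q_0, 00222, #) ⊢ (q_0, 0222, YY#) ⊢ (q_0, 222, YY#) ⊢ (q_1, 22, YBY#) ⊢ (q_0, 2, BY#) ⊢ (q_1, ε, Y#)
All input consumed; state q_1 ∉ F and no further ε-move applies.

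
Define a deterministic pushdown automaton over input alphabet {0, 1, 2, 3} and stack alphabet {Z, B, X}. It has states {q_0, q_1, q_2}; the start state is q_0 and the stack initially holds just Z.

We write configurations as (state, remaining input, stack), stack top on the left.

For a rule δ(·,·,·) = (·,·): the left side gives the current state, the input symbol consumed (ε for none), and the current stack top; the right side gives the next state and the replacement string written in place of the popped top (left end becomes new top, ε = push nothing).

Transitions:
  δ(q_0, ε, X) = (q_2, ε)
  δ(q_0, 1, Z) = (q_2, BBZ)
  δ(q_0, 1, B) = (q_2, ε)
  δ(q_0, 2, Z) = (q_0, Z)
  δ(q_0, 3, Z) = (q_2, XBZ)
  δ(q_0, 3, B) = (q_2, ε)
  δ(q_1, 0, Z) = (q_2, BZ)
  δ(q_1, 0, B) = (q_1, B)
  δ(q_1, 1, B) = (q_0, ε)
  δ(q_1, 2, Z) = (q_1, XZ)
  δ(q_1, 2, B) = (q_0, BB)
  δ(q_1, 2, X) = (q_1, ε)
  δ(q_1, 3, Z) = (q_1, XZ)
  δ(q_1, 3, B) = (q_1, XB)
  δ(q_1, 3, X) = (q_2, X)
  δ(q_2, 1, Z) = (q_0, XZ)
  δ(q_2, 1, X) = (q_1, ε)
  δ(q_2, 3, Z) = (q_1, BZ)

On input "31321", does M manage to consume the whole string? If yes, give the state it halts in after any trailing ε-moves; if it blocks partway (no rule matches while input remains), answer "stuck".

(q_0, 31321, Z) ⊢ (q_2, 1321, XBZ) ⊢ (q_1, 321, BZ) ⊢ (q_1, 21, XBZ) ⊢ (q_1, 1, BZ) ⊢ (q_0, ε, Z)
All input consumed; M is in state q_0.

q_0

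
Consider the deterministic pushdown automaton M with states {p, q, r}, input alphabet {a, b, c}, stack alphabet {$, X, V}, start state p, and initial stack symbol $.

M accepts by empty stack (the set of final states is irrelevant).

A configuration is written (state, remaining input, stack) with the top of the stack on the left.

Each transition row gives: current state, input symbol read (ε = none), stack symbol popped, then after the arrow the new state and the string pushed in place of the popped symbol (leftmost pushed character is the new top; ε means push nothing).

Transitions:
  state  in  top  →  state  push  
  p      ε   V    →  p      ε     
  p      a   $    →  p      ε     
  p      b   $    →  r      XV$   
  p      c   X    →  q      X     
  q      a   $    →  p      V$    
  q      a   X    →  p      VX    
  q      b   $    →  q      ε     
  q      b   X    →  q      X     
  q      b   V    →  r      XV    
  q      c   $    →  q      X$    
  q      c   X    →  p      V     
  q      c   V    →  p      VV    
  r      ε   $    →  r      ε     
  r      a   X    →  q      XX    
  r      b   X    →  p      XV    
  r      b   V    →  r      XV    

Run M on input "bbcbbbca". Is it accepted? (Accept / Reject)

Accept

(p, bbcbbbca, $)
  read b, top $: go to r, push XV$ → (r, bcbbbca, XV$)
  read b, top X: go to p, push XV → (p, cbbbca, XVV$)
  read c, top X: go to q, push X → (q, bbbca, XVV$)
  read b, top X: go to q, push X → (q, bbca, XVV$)
  read b, top X: go to q, push X → (q, bca, XVV$)
  read b, top X: go to q, push X → (q, ca, XVV$)
  read c, top X: go to p, push V → (p, a, VVV$)
  ε-move, top V: go to p, push ε → (p, a, VV$)
  ε-move, top V: go to p, push ε → (p, a, V$)
  ε-move, top V: go to p, push ε → (p, a, $)
  read a, top $: go to p, push ε → (p, ε, ε)
All input consumed and the stack is empty.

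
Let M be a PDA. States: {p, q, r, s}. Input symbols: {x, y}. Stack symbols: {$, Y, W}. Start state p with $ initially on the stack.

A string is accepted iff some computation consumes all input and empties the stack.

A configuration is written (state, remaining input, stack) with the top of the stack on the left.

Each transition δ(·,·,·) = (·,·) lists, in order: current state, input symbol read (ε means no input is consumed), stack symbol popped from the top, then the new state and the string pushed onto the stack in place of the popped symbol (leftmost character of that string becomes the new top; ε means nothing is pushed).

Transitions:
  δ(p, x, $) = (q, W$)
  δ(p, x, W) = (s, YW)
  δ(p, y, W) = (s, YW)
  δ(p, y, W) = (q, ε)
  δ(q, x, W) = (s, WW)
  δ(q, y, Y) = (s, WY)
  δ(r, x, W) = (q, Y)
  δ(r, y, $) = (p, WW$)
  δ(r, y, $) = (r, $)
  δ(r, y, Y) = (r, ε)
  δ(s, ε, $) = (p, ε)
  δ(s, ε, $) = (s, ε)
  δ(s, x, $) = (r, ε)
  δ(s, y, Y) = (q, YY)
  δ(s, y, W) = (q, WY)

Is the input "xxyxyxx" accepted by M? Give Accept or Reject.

Reject

No computation consumes all input and empties the stack.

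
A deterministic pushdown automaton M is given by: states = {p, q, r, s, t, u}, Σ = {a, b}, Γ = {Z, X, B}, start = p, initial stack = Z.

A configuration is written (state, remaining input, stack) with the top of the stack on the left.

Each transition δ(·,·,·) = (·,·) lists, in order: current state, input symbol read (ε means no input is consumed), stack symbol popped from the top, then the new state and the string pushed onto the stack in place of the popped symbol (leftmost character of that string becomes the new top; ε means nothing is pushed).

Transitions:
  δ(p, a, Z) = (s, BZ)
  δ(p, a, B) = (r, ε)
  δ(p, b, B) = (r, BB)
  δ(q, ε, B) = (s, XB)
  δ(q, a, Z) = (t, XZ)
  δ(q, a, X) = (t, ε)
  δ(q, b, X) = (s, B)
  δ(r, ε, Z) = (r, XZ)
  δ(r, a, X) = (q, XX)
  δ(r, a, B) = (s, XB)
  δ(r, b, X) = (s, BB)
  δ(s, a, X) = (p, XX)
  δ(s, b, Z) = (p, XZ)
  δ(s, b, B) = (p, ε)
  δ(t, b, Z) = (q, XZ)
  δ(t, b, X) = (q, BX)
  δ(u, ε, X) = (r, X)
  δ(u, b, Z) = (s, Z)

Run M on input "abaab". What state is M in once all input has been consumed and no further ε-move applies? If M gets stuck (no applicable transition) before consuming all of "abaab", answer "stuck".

stuck

(p, abaab, Z)
  read a, top Z: go to s, push BZ → (s, baab, BZ)
  read b, top B: go to p, push ε → (p, aab, Z)
  read a, top Z: go to s, push BZ → (s, ab, BZ)
No transition for (s, a, top B); M blocks with input ab remaining.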